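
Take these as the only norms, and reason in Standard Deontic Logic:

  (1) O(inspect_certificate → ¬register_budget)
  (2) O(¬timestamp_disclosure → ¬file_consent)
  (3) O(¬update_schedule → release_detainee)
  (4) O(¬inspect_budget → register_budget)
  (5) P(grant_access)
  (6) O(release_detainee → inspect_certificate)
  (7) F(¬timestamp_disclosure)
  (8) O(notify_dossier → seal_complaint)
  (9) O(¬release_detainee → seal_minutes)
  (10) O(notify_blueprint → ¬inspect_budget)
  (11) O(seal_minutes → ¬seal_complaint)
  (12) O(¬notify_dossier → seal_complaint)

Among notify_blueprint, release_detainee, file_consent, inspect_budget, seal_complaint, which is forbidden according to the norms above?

notify_blueprint

By case analysis on ¬notify_dossier: premise 12 gives O(¬notify_dossier → seal_complaint) and premise 8 gives O(notify_dossier → seal_complaint), so O(seal_complaint) either way.
Premise 11, O(seal_minutes → ¬seal_complaint), contraposes to O(seal_complaint → ¬seal_minutes); with O(seal_complaint) we get O(¬seal_minutes).
Premise 9, O(¬release_detainee → seal_minutes), contraposes to O(¬seal_minutes → release_detainee); with O(¬seal_minutes) we get O(release_detainee).
Premise 6 is O(release_detainee → inspect_certificate); since O(release_detainee), deontic closure gives O(inspect_certificate).
With premise 1, O(inspect_certificate → ¬register_budget), the K-axiom yields O(¬register_budget).
The contrapositive of premise 4 (O(¬inspect_budget → register_budget)) is O(¬register_budget → inspect_budget), and O(¬register_budget) is already established, so O(inspect_budget).
Premise 10, O(notify_blueprint → ¬inspect_budget), contraposes to O(inspect_budget → ¬notify_blueprint); with O(inspect_budget) we get O(¬notify_blueprint).
So O(¬notify_blueprint) holds, i.e. notify_blueprint is forbidden. None of the other listed options is forbidden under the premises.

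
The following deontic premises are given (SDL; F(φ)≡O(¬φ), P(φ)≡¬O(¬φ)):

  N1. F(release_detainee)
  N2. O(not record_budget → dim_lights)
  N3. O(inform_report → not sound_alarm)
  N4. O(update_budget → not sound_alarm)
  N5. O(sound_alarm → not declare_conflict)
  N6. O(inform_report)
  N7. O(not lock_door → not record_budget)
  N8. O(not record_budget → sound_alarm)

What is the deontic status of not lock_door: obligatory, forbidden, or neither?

Forbidden

Premise 6 gives O(inform_report).
With premise 3, O(inform_report → not sound_alarm), the K-axiom yields O(not sound_alarm).
Premise 8 is O(not record_budget → sound_alarm); contrapositively O(not sound_alarm → record_budget). Since O(not sound_alarm) holds, K gives O(record_budget).
Premise 7 is O(not lock_door → not record_budget); contrapositively O(record_budget → lock_door). Since O(record_budget) holds, K gives O(lock_door).
Premises 1, 2, 4, 5 do not contribute to this derivation.
Thus O(lock_door), which is F(not lock_door): not lock_door is forbidden.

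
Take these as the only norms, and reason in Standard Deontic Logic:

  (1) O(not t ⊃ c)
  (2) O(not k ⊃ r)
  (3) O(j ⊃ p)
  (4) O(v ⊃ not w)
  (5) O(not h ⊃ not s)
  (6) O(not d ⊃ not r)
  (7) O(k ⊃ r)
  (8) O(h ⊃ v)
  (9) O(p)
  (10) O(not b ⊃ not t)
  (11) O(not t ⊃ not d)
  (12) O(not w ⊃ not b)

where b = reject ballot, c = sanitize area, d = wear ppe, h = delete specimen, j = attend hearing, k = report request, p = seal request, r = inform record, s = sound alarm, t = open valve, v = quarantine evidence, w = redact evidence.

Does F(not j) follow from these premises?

Premise 3 is O(j ⊃ p); even if O(p) held, inferring O(j) would be affirming the consequent — invalid.
No other premise forces O(j). An ideal world satisfying every premise can still have not j true, so F(not j) is not derivable.

No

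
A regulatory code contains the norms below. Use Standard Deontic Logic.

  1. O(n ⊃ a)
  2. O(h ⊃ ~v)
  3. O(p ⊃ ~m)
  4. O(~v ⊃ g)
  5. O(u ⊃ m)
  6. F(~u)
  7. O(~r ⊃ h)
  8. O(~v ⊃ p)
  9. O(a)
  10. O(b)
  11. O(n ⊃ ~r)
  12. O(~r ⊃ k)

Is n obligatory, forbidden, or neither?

Premise 6, F(~u), is equivalent to O(u).
With premise 5, O(u ⊃ m), the K-axiom yields O(m).
Premise 3, O(p ⊃ ~m), contraposes to O(m ⊃ ~p); with O(m) we get O(~p).
Premise 8, O(~v ⊃ p), contraposes to O(~p ⊃ v); with O(~p) we get O(v).
The contrapositive of premise 2 (O(h ⊃ ~v)) is O(v ⊃ ~h), and O(v) is already established, so O(~h).
Premise 7 is O(~r ⊃ h); contrapositively O(~h ⊃ r). Since O(~h) holds, K gives O(r).
Premise 11, O(n ⊃ ~r), contraposes to O(r ⊃ ~n); with O(r) we get O(~n).
Premises 1, 4, 9, 10, 12 do not contribute to this derivation.
Thus O(~n), which is F(n): n is forbidden.

Forbidden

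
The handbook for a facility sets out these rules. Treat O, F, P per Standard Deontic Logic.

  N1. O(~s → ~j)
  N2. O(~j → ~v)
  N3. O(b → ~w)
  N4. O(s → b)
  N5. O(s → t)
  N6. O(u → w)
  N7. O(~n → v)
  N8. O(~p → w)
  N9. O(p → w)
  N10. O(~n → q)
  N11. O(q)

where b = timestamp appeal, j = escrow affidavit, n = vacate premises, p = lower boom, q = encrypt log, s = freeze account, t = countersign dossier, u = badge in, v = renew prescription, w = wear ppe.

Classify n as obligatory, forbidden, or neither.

Premises 8 and 9 are O(~p → w) and O(p → w); every ideal world satisfies ~p or p, so in either case w holds — hence O(w).
The contrapositive of premise 3 (O(b → ~w)) is O(w → ~b), and O(w) is already established, so O(~b).
Premise 4, O(s → b), contraposes to O(~b → ~s); with O(~b) we get O(~s).
Applying K to premise 1 (O(~s → ~j)) and O(~s) yields O(~j).
From O(~j) and premise 2, O(~j → ~v), we obtain O(~v).
Premise 7, O(~n → v), contraposes to O(~v → n); with O(~v) we get O(n).
Premises 5, 6, 10, 11 do not contribute to this derivation.
Hence n is obligatory.

Obligatory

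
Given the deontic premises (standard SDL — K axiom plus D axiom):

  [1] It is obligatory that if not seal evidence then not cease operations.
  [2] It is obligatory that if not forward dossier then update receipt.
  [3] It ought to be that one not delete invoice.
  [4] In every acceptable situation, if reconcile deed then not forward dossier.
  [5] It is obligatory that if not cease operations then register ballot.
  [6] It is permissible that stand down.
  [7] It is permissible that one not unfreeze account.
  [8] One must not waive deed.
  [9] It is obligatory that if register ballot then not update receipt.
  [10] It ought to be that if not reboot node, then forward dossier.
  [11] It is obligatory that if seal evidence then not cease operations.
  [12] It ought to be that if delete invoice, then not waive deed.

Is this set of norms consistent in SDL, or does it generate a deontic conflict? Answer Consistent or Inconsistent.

Premise 12 is O(delete_invoice → ¬waive_deed); even if O(¬waive_deed) held, inferring O(delete_invoice) would be affirming the consequent — invalid.
So O(delete_invoice) is not derivable, and the apparent clash with O(¬delete_invoice) does not arise.
A world satisfying every obligation exists (e.g. cease_operations=false, delete_invoice=false, forward_dossier=true, reboot_node=false, reconcile_deed=false, register_ballot=true, seal_evidence=false, stand_down=false, unfreeze_account=false, update_receipt=false, waive_deed=false); no atom is both obligatory and forbidden, so the set is consistent.

Consistent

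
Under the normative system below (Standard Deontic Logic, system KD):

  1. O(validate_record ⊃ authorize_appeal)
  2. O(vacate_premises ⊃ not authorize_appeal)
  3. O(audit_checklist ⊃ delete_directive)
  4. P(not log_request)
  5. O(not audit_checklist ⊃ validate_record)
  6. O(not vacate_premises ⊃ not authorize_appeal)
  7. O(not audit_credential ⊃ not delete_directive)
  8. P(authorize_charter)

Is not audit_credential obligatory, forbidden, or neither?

Forbidden

Premises 2 and 6 are O(vacate_premises ⊃ not authorize_appeal) and O(not vacate_premises ⊃ not authorize_appeal); every ideal world satisfies vacate_premises or not vacate_premises, so in either case not authorize_appeal holds — hence O(not authorize_appeal).
Premise 1, O(validate_record ⊃ authorize_appeal), contraposes to O(not authorize_appeal ⊃ not validate_record); with O(not authorize_appeal) we get O(not validate_record).
The contrapositive of premise 5 (O(not audit_checklist ⊃ validate_record)) is O(not validate_record ⊃ audit_checklist), and O(not validate_record) is already established, so O(audit_checklist).
Premise 3 is O(audit_checklist ⊃ delete_directive); since O(audit_checklist), deontic closure gives O(delete_directive).
The contrapositive of premise 7 (O(not audit_credential ⊃ not delete_directive)) is O(delete_directive ⊃ audit_credential), and O(delete_directive) is already established, so O(audit_credential).
Premises 4, 8 do not contribute to this derivation.
Thus O(audit_credential), which is F(not audit_credential): not audit_credential is forbidden.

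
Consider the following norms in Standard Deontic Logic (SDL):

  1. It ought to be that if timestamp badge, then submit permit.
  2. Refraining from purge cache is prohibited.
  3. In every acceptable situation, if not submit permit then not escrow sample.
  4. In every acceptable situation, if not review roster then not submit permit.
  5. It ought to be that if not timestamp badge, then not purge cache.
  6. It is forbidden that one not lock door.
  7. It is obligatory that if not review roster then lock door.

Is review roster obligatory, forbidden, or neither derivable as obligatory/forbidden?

Obligatory

Premise 2 is F(¬purge_cache), i.e. O(purge_cache).
Premise 5, O(¬timestamp_badge → ¬purge_cache), contraposes to O(purge_cache → timestamp_badge); with O(purge_cache) we get O(timestamp_badge).
With premise 1, O(timestamp_badge → submit_permit), the K-axiom yields O(submit_permit).
Premise 4, O(¬review_roster → ¬submit_permit), contraposes to O(submit_permit → review_roster); with O(submit_permit) we get O(review_roster).
Premises 3, 6, 7 do not contribute to this derivation.
Hence review_roster is obligatory.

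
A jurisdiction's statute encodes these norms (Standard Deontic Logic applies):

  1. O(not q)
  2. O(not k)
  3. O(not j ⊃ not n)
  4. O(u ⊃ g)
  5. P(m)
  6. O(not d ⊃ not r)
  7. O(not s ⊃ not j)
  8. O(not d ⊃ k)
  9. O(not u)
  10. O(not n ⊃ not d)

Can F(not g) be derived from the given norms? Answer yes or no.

No

Premise 4 is O(u ⊃ g), but O(u) is not derivable from the premises, so it does not yield O(g).
No other premise forces O(g). An ideal world satisfying every premise can still have not g true, so F(not g) is not derivable.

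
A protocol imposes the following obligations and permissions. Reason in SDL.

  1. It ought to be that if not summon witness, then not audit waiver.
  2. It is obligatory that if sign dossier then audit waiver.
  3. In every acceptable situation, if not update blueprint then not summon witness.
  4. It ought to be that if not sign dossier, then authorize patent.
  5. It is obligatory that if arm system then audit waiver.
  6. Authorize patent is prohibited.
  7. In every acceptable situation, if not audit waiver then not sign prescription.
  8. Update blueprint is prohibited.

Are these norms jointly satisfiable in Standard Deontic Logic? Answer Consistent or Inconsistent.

Inconsistent

Premise 6 is F(authorize_patent), i.e. O(¬authorize_patent).
Premise 4 is O(¬sign_dossier → authorize_patent); contrapositively O(¬authorize_patent → sign_dossier). Since O(¬authorize_patent) holds, K gives O(sign_dossier).
Applying K to premise 2 (O(sign_dossier → audit_waiver)) and O(sign_dossier) yields O(audit_waiver).
Premise 1, O(¬summon_witness → ¬audit_waiver), contraposes to O(audit_waiver → summon_witness); with O(audit_waiver) we get O(summon_witness).
Premise 3, O(¬update_blueprint → ¬summon_witness), contraposes to O(summon_witness → update_blueprint); with O(summon_witness) we get O(update_blueprint).
Yet premise 8 is F(update_blueprint), i.e. O(¬update_blueprint).
We now have both O(update_blueprint) and O(¬update_blueprint) — update_blueprint is simultaneously obligatory and forbidden, violating the D-axiom.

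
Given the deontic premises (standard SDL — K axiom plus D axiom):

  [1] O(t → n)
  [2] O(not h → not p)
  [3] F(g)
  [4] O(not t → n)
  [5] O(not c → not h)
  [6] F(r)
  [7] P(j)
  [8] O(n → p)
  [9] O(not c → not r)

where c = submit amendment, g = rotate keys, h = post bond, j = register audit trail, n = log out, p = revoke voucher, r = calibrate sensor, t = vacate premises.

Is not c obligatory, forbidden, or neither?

By case analysis on t: premise 1 gives O(t → n) and premise 4 gives O(not t → n), so O(n) either way.
From O(n) and premise 8, O(n → p), we obtain O(p).
The contrapositive of premise 2 (O(not h → not p)) is O(p → h), and O(p) is already established, so O(h).
Premise 5, O(not c → not h), contraposes to O(h → c); with O(h) we get O(c).
Premises 3, 6, 7, 9 do not contribute to this derivation.
Thus O(c), which is F(not c): not c is forbidden.

Forbidden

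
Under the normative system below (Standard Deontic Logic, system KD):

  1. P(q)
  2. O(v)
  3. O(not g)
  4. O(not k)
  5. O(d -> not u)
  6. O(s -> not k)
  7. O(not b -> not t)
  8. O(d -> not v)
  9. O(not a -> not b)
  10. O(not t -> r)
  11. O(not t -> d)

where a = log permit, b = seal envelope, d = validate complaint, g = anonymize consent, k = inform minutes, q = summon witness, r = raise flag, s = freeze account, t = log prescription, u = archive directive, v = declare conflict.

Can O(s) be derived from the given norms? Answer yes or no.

No

Premise 6 is O(s -> not k); even if O(not k) held, inferring O(s) would be affirming the consequent — invalid.
No other premise forces O(s). An ideal world satisfying every premise can still have s false, so O(s) is not derivable.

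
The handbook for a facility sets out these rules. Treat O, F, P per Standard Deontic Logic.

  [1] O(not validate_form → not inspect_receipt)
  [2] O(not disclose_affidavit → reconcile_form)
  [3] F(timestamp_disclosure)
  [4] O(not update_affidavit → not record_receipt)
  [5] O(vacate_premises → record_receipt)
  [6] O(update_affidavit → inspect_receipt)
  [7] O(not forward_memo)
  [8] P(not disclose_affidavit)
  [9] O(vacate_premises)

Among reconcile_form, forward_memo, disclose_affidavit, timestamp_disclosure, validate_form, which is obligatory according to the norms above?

validate_form

Premise 9 states O(vacate_premises) outright.
From O(vacate_premises) and premise 5, O(vacate_premises → record_receipt), we obtain O(record_receipt).
Premise 4 is O(not update_affidavit → not record_receipt); contrapositively O(record_receipt → update_affidavit). Since O(record_receipt) holds, K gives O(update_affidavit).
With premise 6, O(update_affidavit → inspect_receipt), the K-axiom yields O(inspect_receipt).
Premise 1 is O(not validate_form → not inspect_receipt); contrapositively O(inspect_receipt → validate_form). Since O(inspect_receipt) holds, K gives O(validate_form).
So O(validate_form) holds — validate_form is obligatory. None of the other listed options is made obligatory by any chain of premises.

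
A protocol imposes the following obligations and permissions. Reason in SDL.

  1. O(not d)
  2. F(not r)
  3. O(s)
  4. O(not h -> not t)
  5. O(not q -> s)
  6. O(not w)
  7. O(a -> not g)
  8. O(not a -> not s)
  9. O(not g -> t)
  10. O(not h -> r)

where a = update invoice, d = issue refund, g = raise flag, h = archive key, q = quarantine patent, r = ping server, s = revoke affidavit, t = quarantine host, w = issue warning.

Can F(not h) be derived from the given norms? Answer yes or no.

Premise 3 gives O(s).
The contrapositive of premise 8 (O(not a -> not s)) is O(s -> a), and O(s) is already established, so O(a).
Premise 7 is O(a -> not g); since O(a), deontic closure gives O(not g).
From O(not g) and premise 9, O(not g -> t), we obtain O(t).
The contrapositive of premise 4 (O(not h -> not t)) is O(t -> h), and O(t) is already established, so O(h).
Premises 1, 2, 5, 6, 10 do not contribute to this derivation.
So O(h) holds, i.e. F(not h). The claim follows.

Yes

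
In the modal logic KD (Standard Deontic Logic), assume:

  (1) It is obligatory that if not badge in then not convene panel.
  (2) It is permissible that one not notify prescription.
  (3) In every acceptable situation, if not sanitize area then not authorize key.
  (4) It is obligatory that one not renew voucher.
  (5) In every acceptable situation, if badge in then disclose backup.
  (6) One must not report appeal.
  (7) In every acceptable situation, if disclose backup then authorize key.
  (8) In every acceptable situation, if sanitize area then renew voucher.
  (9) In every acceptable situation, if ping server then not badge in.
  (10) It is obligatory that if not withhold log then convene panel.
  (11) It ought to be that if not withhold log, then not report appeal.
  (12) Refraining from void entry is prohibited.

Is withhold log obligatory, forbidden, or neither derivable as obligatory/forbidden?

Obligatory

From premise 4 we have O(¬renew_voucher).
Premise 8, O(sanitize_area → renew_voucher), contraposes to O(¬renew_voucher → ¬sanitize_area); with O(¬renew_voucher) we get O(¬sanitize_area).
Premise 3 is O(¬sanitize_area → ¬authorize_key); since O(¬sanitize_area), deontic closure gives O(¬authorize_key).
Premise 7 is O(disclose_backup → authorize_key); contrapositively O(¬authorize_key → ¬disclose_backup). Since O(¬authorize_key) holds, K gives O(¬disclose_backup).
The contrapositive of premise 5 (O(badge_in → disclose_backup)) is O(¬disclose_backup → ¬badge_in), and O(¬disclose_backup) is already established, so O(¬badge_in).
Premise 1 is O(¬badge_in → ¬convene_panel); since O(¬badge_in), deontic closure gives O(¬convene_panel).
Premise 10 is O(¬withhold_log → convene_panel); contrapositively O(¬convene_panel → withhold_log). Since O(¬convene_panel) holds, K gives O(withhold_log).
Premises 2, 6, 9, 11, 12 do not contribute to this derivation.
Hence withhold_log is obligatory.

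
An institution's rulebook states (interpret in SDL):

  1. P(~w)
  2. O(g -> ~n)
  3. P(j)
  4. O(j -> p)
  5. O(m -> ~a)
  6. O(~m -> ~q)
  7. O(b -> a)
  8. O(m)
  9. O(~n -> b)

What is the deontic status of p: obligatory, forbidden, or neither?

Neither

Premise 4 is O(j -> p), but O(j) is not derivable from the premises (the permission P(j) asserts only ~O(~j), not O(j)), so it does not yield O(p).
No premise or chain of K-axiom applications forces O(p), and none forces O(~p). So p is neither obligatory nor forbidden under these norms.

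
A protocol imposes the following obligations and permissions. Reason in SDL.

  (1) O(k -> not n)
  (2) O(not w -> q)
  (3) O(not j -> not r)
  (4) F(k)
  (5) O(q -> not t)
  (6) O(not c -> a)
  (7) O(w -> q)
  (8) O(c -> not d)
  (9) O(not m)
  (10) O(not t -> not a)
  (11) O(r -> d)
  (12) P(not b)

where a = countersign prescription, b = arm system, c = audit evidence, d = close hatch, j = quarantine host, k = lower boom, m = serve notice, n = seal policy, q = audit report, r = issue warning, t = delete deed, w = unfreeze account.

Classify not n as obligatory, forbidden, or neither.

Premise 1 is O(k -> not n), but O(k) is not derivable from the premises, so it does not yield O(not n).
No premise or chain of K-axiom applications forces O(not n), and none forces O(n). So not n is neither obligatory nor forbidden under these norms.

Neither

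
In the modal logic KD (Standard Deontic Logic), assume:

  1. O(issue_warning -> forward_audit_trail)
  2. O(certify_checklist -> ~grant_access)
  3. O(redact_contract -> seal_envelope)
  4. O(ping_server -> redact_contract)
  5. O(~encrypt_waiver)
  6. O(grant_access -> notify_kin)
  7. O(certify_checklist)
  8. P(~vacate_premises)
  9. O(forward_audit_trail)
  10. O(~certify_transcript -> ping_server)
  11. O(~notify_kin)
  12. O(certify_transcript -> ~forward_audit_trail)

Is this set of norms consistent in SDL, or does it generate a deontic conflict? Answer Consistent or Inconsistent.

Premise 6 is O(grant_access -> notify_kin), but O(grant_access) is not derivable from the premises, so it does not yield O(notify_kin).
So O(notify_kin) is not derivable, and the apparent clash with O(~notify_kin) does not arise.
A world satisfying every obligation exists (e.g. certify_checklist=true, certify_transcript=false, encrypt_waiver=false, forward_audit_trail=true, grant_access=false, issue_warning=false, notify_kin=false, ping_server=true, redact_contract=true, seal_envelope=true, vacate_premises=false); no atom is both obligatory and forbidden, so the set is consistent.

Consistent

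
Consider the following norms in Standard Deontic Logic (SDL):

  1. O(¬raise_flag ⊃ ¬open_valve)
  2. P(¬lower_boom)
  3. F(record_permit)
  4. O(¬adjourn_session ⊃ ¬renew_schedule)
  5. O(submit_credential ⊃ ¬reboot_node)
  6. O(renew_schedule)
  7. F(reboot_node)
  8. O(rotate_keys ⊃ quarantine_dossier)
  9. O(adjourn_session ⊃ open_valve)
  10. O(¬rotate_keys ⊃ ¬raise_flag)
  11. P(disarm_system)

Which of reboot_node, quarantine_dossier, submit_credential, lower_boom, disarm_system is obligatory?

From premise 6 we have O(renew_schedule).
Premise 4 is O(¬adjourn_session ⊃ ¬renew_schedule); contrapositively O(renew_schedule ⊃ adjourn_session). Since O(renew_schedule) holds, K gives O(adjourn_session).
From O(adjourn_session) and premise 9, O(adjourn_session ⊃ open_valve), we obtain O(open_valve).
Premise 1 is O(¬raise_flag ⊃ ¬open_valve); contrapositively O(open_valve ⊃ raise_flag). Since O(open_valve) holds, K gives O(raise_flag).
Premise 10, O(¬rotate_keys ⊃ ¬raise_flag), contraposes to O(raise_flag ⊃ rotate_keys); with O(raise_flag) we get O(rotate_keys).
Premise 8 is O(rotate_keys ⊃ quarantine_dossier); since O(rotate_keys), deontic closure gives O(quarantine_dossier).
So O(quarantine_dossier) holds — quarantine_dossier is obligatory. None of the other listed options is made obligatory by any chain of premises.

quarantine_dossier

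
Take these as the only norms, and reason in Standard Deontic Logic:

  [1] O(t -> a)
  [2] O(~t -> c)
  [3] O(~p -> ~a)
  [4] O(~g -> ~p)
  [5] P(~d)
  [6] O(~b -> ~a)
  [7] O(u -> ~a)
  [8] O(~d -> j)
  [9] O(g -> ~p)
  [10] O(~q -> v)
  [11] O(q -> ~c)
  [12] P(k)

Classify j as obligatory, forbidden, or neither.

Neither

Premise 8 is O(~d -> j), but O(~d) is not derivable from the premises (the permission P(~d) asserts only ~O(d), not O(~d)), so it does not yield O(j).
No premise or chain of K-axiom applications forces O(j), and none forces O(~j). So j is neither obligatory nor forbidden under these norms.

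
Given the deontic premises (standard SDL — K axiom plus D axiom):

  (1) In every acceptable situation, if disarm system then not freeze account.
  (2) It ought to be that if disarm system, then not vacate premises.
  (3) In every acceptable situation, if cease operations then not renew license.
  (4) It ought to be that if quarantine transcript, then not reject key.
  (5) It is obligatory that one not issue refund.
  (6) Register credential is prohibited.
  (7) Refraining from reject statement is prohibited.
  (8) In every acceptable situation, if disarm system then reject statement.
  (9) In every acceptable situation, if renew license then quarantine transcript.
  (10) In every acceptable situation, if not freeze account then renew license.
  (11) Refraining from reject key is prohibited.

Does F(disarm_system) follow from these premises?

F(¬reject_key) at premise 11 means O(reject_key).
Premise 4 is O(quarantine_transcript → ¬reject_key); contrapositively O(reject_key → ¬quarantine_transcript). Since O(reject_key) holds, K gives O(¬quarantine_transcript).
Premise 9 is O(renew_license → quarantine_transcript); contrapositively O(¬quarantine_transcript → ¬renew_license). Since O(¬quarantine_transcript) holds, K gives O(¬renew_license).
Premise 10 is O(¬freeze_account → renew_license); contrapositively O(¬renew_license → freeze_account). Since O(¬renew_license) holds, K gives O(freeze_account).
The contrapositive of premise 1 (O(disarm_system → ¬freeze_account)) is O(freeze_account → ¬disarm_system), and O(freeze_account) is already established, so O(¬disarm_system).
Premises 2, 3, 5, 6, 7, 8 do not contribute to this derivation.
So O(¬disarm_system) holds, i.e. F(disarm_system). The claim follows.

Yes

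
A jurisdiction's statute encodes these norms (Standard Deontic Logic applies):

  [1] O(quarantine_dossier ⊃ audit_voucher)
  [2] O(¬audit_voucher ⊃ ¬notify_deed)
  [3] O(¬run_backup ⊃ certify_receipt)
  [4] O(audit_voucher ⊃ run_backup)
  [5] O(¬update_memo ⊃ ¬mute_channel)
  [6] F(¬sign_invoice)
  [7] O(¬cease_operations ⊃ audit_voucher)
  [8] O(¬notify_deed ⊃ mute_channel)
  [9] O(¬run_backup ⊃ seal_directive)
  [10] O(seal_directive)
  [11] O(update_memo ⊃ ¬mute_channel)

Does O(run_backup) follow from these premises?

By case analysis on ¬update_memo: premise 5 gives O(¬update_memo ⊃ ¬mute_channel) and premise 11 gives O(update_memo ⊃ ¬mute_channel), so O(¬mute_channel) either way.
Premise 8, O(¬notify_deed ⊃ mute_channel), contraposes to O(¬mute_channel ⊃ notify_deed); with O(¬mute_channel) we get O(notify_deed).
The contrapositive of premise 2 (O(¬audit_voucher ⊃ ¬notify_deed)) is O(notify_deed ⊃ audit_voucher), and O(notify_deed) is already established, so O(audit_voucher).
With premise 4, O(audit_voucher ⊃ run_backup), the K-axiom yields O(run_backup).
Premises 1, 3, 6, 7, 9, 10 do not contribute to this derivation.
So O(run_backup) follows.

Yes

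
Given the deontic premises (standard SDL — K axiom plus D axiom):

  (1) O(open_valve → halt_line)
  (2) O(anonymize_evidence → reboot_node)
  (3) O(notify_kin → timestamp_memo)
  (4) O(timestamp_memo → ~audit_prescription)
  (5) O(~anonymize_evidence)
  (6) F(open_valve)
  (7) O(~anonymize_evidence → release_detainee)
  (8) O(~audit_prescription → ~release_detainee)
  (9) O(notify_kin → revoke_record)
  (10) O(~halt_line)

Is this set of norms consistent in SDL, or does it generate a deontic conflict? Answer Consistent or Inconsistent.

Premise 1 is O(open_valve → halt_line), but O(open_valve) is not derivable from the premises, so it does not yield O(halt_line).
So O(halt_line) is not derivable, and the apparent clash with O(~halt_line) does not arise.
A world satisfying every obligation exists (e.g. anonymize_evidence=false, audit_prescription=true, halt_line=false, notify_kin=false, open_valve=false, reboot_node=false, release_detainee=true, revoke_record=false, timestamp_memo=false); no atom is both obligatory and forbidden, so the set is consistent.

Consistent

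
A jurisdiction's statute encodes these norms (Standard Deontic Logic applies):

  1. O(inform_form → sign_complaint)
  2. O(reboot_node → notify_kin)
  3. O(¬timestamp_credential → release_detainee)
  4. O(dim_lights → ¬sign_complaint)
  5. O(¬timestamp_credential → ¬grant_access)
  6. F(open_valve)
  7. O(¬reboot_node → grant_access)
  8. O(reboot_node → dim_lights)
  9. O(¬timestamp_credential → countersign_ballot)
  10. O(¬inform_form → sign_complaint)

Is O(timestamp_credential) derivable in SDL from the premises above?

By case analysis on ¬inform_form: premise 10 gives O(¬inform_form → sign_complaint) and premise 1 gives O(inform_form → sign_complaint), so O(sign_complaint) either way.
Premise 4 is O(dim_lights → ¬sign_complaint); contrapositively O(sign_complaint → ¬dim_lights). Since O(sign_complaint) holds, K gives O(¬dim_lights).
Premise 8, O(reboot_node → dim_lights), contraposes to O(¬dim_lights → ¬reboot_node); with O(¬dim_lights) we get O(¬reboot_node).
From O(¬reboot_node) and premise 7, O(¬reboot_node → grant_access), we obtain O(grant_access).
Premise 5, O(¬timestamp_credential → ¬grant_access), contraposes to O(grant_access → timestamp_credential); with O(grant_access) we get O(timestamp_credential).
Premises 2, 3, 6, 9 do not contribute to this derivation.
So O(timestamp_credential) follows.

Yes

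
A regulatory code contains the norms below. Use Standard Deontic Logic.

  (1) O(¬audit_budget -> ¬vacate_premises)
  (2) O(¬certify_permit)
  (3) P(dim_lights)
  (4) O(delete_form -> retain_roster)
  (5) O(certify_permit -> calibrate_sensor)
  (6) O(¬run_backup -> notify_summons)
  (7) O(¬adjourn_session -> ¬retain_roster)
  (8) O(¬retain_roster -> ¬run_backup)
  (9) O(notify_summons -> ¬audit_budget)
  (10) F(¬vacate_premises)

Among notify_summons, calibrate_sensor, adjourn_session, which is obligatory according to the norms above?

Premise 10 is F(¬vacate_premises), i.e. O(vacate_premises).
The contrapositive of premise 1 (O(¬audit_budget -> ¬vacate_premises)) is O(vacate_premises -> audit_budget), and O(vacate_premises) is already established, so O(audit_budget).
Premise 9, O(notify_summons -> ¬audit_budget), contraposes to O(audit_budget -> ¬notify_summons); with O(audit_budget) we get O(¬notify_summons).
The contrapositive of premise 6 (O(¬run_backup -> notify_summons)) is O(¬notify_summons -> run_backup), and O(¬notify_summons) is already established, so O(run_backup).
Premise 8, O(¬retain_roster -> ¬run_backup), contraposes to O(run_backup -> retain_roster); with O(run_backup) we get O(retain_roster).
Premise 7 is O(¬adjourn_session -> ¬retain_roster); contrapositively O(retain_roster -> adjourn_session). Since O(retain_roster) holds, K gives O(adjourn_session).
So O(adjourn_session) holds — adjourn_session is obligatory. None of the other listed options is made obligatory by any chain of premises.

adjourn_session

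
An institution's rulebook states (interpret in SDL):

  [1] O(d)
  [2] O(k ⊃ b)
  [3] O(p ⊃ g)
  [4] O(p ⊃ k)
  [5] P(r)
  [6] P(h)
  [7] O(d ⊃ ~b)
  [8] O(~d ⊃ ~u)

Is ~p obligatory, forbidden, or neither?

From premise 1 we have O(d).
From O(d) and premise 7, O(d ⊃ ~b), we obtain O(~b).
The contrapositive of premise 2 (O(k ⊃ b)) is O(~b ⊃ ~k), and O(~b) is already established, so O(~k).
Premise 4, O(p ⊃ k), contraposes to O(~k ⊃ ~p); with O(~k) we get O(~p).
Premises 3, 5, 6, 8 do not contribute to this derivation.
Hence ~p is obligatory.

Obligatory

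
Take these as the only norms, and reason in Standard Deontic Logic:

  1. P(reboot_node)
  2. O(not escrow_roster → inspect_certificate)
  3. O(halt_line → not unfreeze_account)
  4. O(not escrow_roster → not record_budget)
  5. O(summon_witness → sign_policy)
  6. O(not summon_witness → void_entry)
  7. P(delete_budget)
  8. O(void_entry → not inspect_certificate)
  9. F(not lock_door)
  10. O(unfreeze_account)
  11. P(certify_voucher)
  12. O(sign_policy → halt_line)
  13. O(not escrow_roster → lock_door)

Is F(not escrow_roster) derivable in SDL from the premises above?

Yes

Premise 10 states O(unfreeze_account) outright.
Premise 3, O(halt_line → not unfreeze_account), contraposes to O(unfreeze_account → not halt_line); with O(unfreeze_account) we get O(not halt_line).
The contrapositive of premise 12 (O(sign_policy → halt_line)) is O(not halt_line → not sign_policy), and O(not halt_line) is already established, so O(not sign_policy).
Premise 5, O(summon_witness → sign_policy), contraposes to O(not sign_policy → not summon_witness); with O(not sign_policy) we get O(not summon_witness).
Applying K to premise 6 (O(not summon_witness → void_entry)) and O(not summon_witness) yields O(void_entry).
Applying K to premise 8 (O(void_entry → not inspect_certificate)) and O(void_entry) yields O(not inspect_certificate).
Premise 2, O(not escrow_roster → inspect_certificate), contraposes to O(not inspect_certificate → escrow_roster); with O(not inspect_certificate) we get O(escrow_roster).
Premises 1, 4, 7, 9, 11, 13 do not contribute to this derivation.
So O(escrow_roster) holds, i.e. F(not escrow_roster). The claim follows.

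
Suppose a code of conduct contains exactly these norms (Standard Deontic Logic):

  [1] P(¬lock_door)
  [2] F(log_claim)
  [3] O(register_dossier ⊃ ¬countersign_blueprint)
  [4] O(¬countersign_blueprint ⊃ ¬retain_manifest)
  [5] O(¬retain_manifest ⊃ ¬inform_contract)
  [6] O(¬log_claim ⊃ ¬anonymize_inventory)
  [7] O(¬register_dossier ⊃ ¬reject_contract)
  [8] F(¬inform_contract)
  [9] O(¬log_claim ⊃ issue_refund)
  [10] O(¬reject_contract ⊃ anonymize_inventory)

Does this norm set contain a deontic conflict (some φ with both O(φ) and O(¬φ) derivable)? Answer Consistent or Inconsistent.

Inconsistent

Premise 8 is F(¬inform_contract), i.e. O(inform_contract).
Premise 5 is O(¬retain_manifest ⊃ ¬inform_contract); contrapositively O(inform_contract ⊃ retain_manifest). Since O(inform_contract) holds, K gives O(retain_manifest).
Premise 4, O(¬countersign_blueprint ⊃ ¬retain_manifest), contraposes to O(retain_manifest ⊃ countersign_blueprint); with O(retain_manifest) we get O(countersign_blueprint).
Premise 3, O(register_dossier ⊃ ¬countersign_blueprint), contraposes to O(countersign_blueprint ⊃ ¬register_dossier); with O(countersign_blueprint) we get O(¬register_dossier).
From O(¬register_dossier) and premise 7, O(¬register_dossier ⊃ ¬reject_contract), we obtain O(¬reject_contract).
With premise 10, O(¬reject_contract ⊃ anonymize_inventory), the K-axiom yields O(anonymize_inventory).
Premise 6 is O(¬log_claim ⊃ ¬anonymize_inventory); contrapositively O(anonymize_inventory ⊃ log_claim). Since O(anonymize_inventory) holds, K gives O(log_claim).
Yet premise 2 is F(log_claim), i.e. O(¬log_claim).
We now have both O(log_claim) and O(¬log_claim) — log_claim is simultaneously obligatory and forbidden, violating the D-axiom.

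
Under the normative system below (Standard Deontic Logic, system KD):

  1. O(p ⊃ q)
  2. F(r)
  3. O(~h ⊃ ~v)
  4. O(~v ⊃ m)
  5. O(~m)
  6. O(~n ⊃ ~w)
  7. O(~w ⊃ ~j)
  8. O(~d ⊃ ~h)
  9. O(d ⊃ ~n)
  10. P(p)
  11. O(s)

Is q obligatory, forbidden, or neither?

Neither

Premise 1 is O(p ⊃ q), but O(p) is not derivable from the premises (the permission P(p) asserts only ~O(~p), not O(p)), so it does not yield O(q).
No premise or chain of K-axiom applications forces O(q), and none forces O(~q). So q is neither obligatory nor forbidden under these norms.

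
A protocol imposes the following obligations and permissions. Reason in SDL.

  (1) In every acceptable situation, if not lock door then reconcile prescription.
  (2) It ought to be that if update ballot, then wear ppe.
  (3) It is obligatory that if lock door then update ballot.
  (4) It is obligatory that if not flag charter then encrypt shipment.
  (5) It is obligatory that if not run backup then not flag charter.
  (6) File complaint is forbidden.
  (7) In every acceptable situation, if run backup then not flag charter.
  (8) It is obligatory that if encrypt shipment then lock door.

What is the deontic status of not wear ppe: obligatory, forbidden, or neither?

Forbidden

Premises 5 and 7 are O(¬run_backup → ¬flag_charter) and O(run_backup → ¬flag_charter); every ideal world satisfies ¬run_backup or run_backup, so in either case ¬flag_charter holds — hence O(¬flag_charter).
From O(¬flag_charter) and premise 4, O(¬flag_charter → encrypt_shipment), we obtain O(encrypt_shipment).
Applying K to premise 8 (O(encrypt_shipment → lock_door)) and O(encrypt_shipment) yields O(lock_door).
Premise 3 is O(lock_door → update_ballot); since O(lock_door), deontic closure gives O(update_ballot).
Applying K to premise 2 (O(update_ballot → wear_ppe)) and O(update_ballot) yields O(wear_ppe).
Premises 1, 6 do not contribute to this derivation.
Thus O(wear_ppe), which is F(¬wear_ppe): ¬wear_ppe is forbidden.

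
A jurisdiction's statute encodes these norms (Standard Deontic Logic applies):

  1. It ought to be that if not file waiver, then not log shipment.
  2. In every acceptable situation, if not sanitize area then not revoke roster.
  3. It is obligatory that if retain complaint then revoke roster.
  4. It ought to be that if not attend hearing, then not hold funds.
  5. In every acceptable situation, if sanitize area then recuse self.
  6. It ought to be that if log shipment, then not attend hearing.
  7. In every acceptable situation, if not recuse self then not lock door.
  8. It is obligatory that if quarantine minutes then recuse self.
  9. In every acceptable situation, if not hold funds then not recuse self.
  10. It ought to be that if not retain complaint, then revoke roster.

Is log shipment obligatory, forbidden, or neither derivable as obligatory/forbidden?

Premises 10 and 3 cover both cases: O(¬retain_complaint → revoke_roster) and O(retain_complaint → revoke_roster). Since ¬retain_complaint ∨ retain_complaint is a tautology, O(revoke_roster) follows.
The contrapositive of premise 2 (O(¬sanitize_area → ¬revoke_roster)) is O(revoke_roster → sanitize_area), and O(revoke_roster) is already established, so O(sanitize_area).
From O(sanitize_area) and premise 5, O(sanitize_area → recuse_self), we obtain O(recuse_self).
Premise 9 is O(¬hold_funds → ¬recuse_self); contrapositively O(recuse_self → hold_funds). Since O(recuse_self) holds, K gives O(hold_funds).
The contrapositive of premise 4 (O(¬attend_hearing → ¬hold_funds)) is O(hold_funds → attend_hearing), and O(hold_funds) is already established, so O(attend_hearing).
Premise 6, O(log_shipment → ¬attend_hearing), contraposes to O(attend_hearing → ¬log_shipment); with O(attend_hearing) we get O(¬log_shipment).
Premises 1, 7, 8 do not contribute to this derivation.
Thus O(¬log_shipment), which is F(log_shipment): log_shipment is forbidden.

Forbidden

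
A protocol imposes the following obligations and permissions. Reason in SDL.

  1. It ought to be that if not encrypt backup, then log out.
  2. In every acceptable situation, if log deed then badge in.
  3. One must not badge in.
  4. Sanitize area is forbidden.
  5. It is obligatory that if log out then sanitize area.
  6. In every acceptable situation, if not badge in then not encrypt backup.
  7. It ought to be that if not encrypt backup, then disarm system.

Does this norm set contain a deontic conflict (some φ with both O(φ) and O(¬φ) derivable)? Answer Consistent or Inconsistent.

Inconsistent

F(sanitize_area) at premise 4 means O(¬sanitize_area).
The contrapositive of premise 5 (O(log_out → sanitize_area)) is O(¬sanitize_area → ¬log_out), and O(¬sanitize_area) is already established, so O(¬log_out).
The contrapositive of premise 1 (O(¬encrypt_backup → log_out)) is O(¬log_out → encrypt_backup), and O(¬log_out) is already established, so O(encrypt_backup).
Premise 6, O(¬badge_in → ¬encrypt_backup), contraposes to O(encrypt_backup → badge_in); with O(encrypt_backup) we get O(badge_in).
But premise 3, F(badge_in), means O(¬badge_in).
We now have both O(badge_in) and O(¬badge_in) — badge_in is simultaneously obligatory and forbidden, violating the D-axiom.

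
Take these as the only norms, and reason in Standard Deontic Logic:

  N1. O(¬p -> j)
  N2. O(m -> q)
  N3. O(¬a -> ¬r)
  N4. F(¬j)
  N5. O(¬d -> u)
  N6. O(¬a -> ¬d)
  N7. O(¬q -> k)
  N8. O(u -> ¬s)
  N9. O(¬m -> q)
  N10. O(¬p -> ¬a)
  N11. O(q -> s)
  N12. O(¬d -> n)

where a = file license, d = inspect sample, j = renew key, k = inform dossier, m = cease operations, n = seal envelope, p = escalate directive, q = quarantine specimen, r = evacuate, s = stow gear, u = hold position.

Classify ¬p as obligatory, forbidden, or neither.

Forbidden

By case analysis on m: premise 2 gives O(m -> q) and premise 9 gives O(¬m -> q), so O(q) either way.
From O(q) and premise 11, O(q -> s), we obtain O(s).
The contrapositive of premise 8 (O(u -> ¬s)) is O(s -> ¬u), and O(s) is already established, so O(¬u).
Premise 5, O(¬d -> u), contraposes to O(¬u -> d); with O(¬u) we get O(d).
Premise 6, O(¬a -> ¬d), contraposes to O(d -> a); with O(d) we get O(a).
Premise 10 is O(¬p -> ¬a); contrapositively O(a -> p). Since O(a) holds, K gives O(p).
Premises 1, 3, 4, 7, 12 do not contribute to this derivation.
Thus O(p), which is F(¬p): ¬p is forbidden.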